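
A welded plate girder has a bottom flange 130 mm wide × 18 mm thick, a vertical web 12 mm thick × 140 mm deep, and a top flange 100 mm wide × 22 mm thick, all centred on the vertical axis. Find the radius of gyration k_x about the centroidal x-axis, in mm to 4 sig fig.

Split into non-overlapping primitives; take the origin at the lower-left of the bounding box.
Bottom plate: 130 × 18, A = 2 340 mm², y = 9 mm, Ī = 63 180 mm⁴.
Web plate: 12 × 140, A = 1 680 mm², y = 88 mm, Ī = 2 744 000 mm⁴.
Top plate: 100 × 22, A = 2 200 mm², y = 169 mm, Ī = 88733.3 mm⁴.
Centroid: ȳ = ΣA·y / ΣA = 86.9293 mm.
Transfer each piece to the centroidal x-axis using Ī + A·d² with d = y − 86.9293:
  bottom plate: d = -77.9293 mm → contributes +14 273 929 mm⁴
  web plate: d = 1.07074 mm → contributes +2 745 926 mm⁴
  top plate: d = 82.0707 mm → contributes +14 907 067 mm⁴
Total I = 31 926 922 mm⁴.
Radius of gyration: k = √(I/A) = √(31 926 922 / 6 220) = 71.6446 mm.

k_x ≈ 71.64 mm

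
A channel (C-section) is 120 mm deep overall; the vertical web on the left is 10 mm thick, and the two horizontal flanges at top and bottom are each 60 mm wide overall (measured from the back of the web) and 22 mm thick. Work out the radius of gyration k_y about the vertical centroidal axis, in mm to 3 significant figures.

Decompose the section into non-overlapping parts with the origin at the bottom-left of its bounding rectangle.
Web: 10 × 120, A = 1 200 mm², x = 5 mm, Ī = 10 000 mm⁴.
Top flange (beyond web): 50 × 22, A = 1 100 mm², x = 35 mm, Ī = 229 167 mm⁴.
Bottom flange (beyond web): 50 × 22, A = 1 100 mm², x = 35 mm, Ī = 229 167 mm⁴.
Centroid: x̄ = ΣA·x / ΣA = 24.412 mm.
Transfer each piece to the vertical centroidal axis using Ī + A·d² with d = x − 24.412:
  web: d = -19.412 mm → contributes +462 180 mm⁴
  top flange (beyond web): d = 10.588 mm → contributes +352 488 mm⁴
  bottom flange (beyond web): d = 10.588 mm → contributes +352 488 mm⁴
Total I = 1 167 157 mm⁴.
Radius of gyration: k = √(I/A) = √(1 167 157 / 3 400) = 18.528 mm.

k_y ≈ 18.5 mm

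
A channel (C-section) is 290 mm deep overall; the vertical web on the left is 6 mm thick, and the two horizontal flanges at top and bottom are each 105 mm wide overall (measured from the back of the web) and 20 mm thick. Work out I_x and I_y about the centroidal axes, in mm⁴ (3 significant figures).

I_x ≈ 8.45 × 10⁷ mm⁴, I_y ≈ 6.57 × 10⁶ mm⁴

Break the section into simple shapes (no overlaps), measuring from the bottom-left corner of the bounding box.
Web: 6 × 290, A = 1 740 mm², y = 145 mm, Ī = 12 194 500 mm⁴.
Top flange (beyond web): 99 × 20, A = 1 980 mm², y = 280 mm, Ī = 66 000 mm⁴.
Bottom flange (beyond web): 99 × 20, A = 1 980 mm², y = 10 mm, Ī = 66 000 mm⁴.
By symmetry the centroid is at mid-height, ȳ = 145 mm.
Transfer each piece to the centroidal x-axis using Ī + A·d² with d = y − 145:
  web: d = 0 mm → contributes +12 194 500 mm⁴
  top flange (beyond web): d = 135 mm → contributes +36 151 500 mm⁴
  bottom flange (beyond web): d = -135 mm → contributes +36 151 500 mm⁴
Total I = 84 497 500 mm⁴.
For the y-axis: x̄ = 39.474 mm.
Repeating about the centroidal y-axis gives I_y = 6 571 421 mm⁴.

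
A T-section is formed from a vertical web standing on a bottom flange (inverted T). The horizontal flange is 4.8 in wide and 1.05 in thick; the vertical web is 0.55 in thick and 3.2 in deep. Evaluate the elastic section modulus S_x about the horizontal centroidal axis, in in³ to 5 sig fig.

S_x ≈ 2.4741 in³

Break the section into simple shapes (no overlaps), measuring from the bottom-left corner of the bounding box.
Flange: 4.8 × 1.05, A = 5.04 in², y = 0.525 in, Ī = 0.46305 in⁴.
Web: 0.55 × 3.2, A = 1.76 in², y = 2.65 in, Ī = 1.501867 in⁴.
Centroid: ȳ = ΣA·y / ΣA = 1.075 in.
Transfer each piece to the horizontal centroidal axis using Ī + A·d² with d = y − 1.075:
  flange: d = -0.55 in → contributes +1.98765 in⁴
  web: d = 1.575 in → contributes +5.867767 in⁴
Total I = 7.855417 in⁴.
Extreme fibre distance c = 3.175 in; S = I/c = 2.474147 in³.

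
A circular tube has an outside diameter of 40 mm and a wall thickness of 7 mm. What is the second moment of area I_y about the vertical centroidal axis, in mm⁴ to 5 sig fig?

I_y ≈ 1.0323 × 10⁵ mm⁴

Decompose the section into non-overlapping parts with the origin at the bottom-left of its bounding rectangle.
Outer circle: ⌀40, A = 1256.637 mm², x = 20 mm, Ī = 125663.7 mm⁴.
Bore (subtracted): ⌀26, A = 530.9292 mm², x = 20 mm, Ī = 22431.76 mm⁴.
By symmetry the centroid is at mid-width, x̄ = 20 mm.
All pieces are centred on the vertical centroidal axis, so I = ΣĪ (holes subtracted) = 103231.9 mm⁴.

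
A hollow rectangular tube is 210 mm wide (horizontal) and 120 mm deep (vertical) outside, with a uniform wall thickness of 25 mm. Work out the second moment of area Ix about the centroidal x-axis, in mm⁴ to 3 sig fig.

Ix ≈ 2.57 × 10⁷ mm⁴

Break the section into simple shapes (no overlaps), measuring from the bottom-left corner of the bounding box.
Outer rectangle: 210 × 120, A = 25 200 mm², y = 60 mm, Ī = 30 240 000 mm⁴.
Inner void (subtracted): 160 × 70, A = 11 200 mm², y = 60 mm, Ī = 4 573 333 mm⁴.
By symmetry the centroid is at mid-height, ȳ = 60 mm.
All pieces are centred on the centroidal x-axis, so I = ΣĪ (holes subtracted) = 25 666 667 mm⁴.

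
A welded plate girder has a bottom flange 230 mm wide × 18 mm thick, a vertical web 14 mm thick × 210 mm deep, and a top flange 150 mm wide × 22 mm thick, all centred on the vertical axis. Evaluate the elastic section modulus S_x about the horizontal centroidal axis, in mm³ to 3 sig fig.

Decompose the section into non-overlapping parts with the origin at the bottom-left of its bounding rectangle.
Bottom plate: 230 × 18, A = 4 140 mm², y = 9 mm, Ī = 111 780 mm⁴.
Web plate: 14 × 210, A = 2 940 mm², y = 123 mm, Ī = 10 804 500 mm⁴.
Top plate: 150 × 22, A = 3 300 mm², y = 239 mm, Ī = 133 100 mm⁴.
Centroid: ȳ = ΣA·y / ΣA = 114.41 mm.
Transfer each piece to the horizontal centroidal axis using Ī + A·d² with d = y − 114.41:
  bottom plate: d = -105.41 mm → contributes +46 112 783 mm⁴
  web plate: d = 8.5896 mm → contributes +11 021 417 mm⁴
  top plate: d = 124.59 mm → contributes +51 357 572 mm⁴
Total I = 108 491 772 mm⁴.
Extreme fibre distance c = 135.59 mm; S = I/c = 800 148 mm³.

S_x ≈ 8.00 × 10⁵ mm³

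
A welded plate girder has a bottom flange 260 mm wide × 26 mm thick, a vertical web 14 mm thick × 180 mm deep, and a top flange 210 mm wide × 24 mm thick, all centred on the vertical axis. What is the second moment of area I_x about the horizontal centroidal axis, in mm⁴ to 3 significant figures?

Split into non-overlapping primitives; take the origin at the lower-left of the bounding box.
Bottom plate: 260 × 26, A = 6 760 mm², y = 13 mm, Ī = 380 813 mm⁴.
Web plate: 14 × 180, A = 2 520 mm², y = 116 mm, Ī = 6 804 000 mm⁴.
Top plate: 210 × 24, A = 5 040 mm², y = 218 mm, Ī = 241 920 mm⁴.
Centroid: ȳ = ΣA·y / ΣA = 103.28 mm.
Transfer each piece to the horizontal centroidal axis using Ī + A·d² with d = y − 103.28:
  bottom plate: d = -90.277 mm → contributes +55 473 820 mm⁴
  web plate: d = 12.723 mm → contributes +7 211 954 mm⁴
  top plate: d = 114.72 mm → contributes +66 575 745 mm⁴
Total I = 129 261 518 mm⁴.

I_x ≈ 1.29 × 10⁸ mm⁴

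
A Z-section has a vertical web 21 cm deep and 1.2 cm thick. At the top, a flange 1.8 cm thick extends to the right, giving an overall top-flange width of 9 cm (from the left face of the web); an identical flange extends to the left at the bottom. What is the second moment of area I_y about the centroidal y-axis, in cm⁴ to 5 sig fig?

I_y ≈ 714.01 cm⁴

Treat the section as a set of non-overlapping primitives; coordinates are from the bounding-box lower-left.
Web: 1.2 × 21, A = 25.2 cm², x = 8.4 cm, Ī = 3.024 cm⁴.
Top flange (beyond web): 7.8 × 1.8, A = 14.04 cm², x = 12.9 cm, Ī = 71.1828 cm⁴.
Bottom flange (beyond web): 7.8 × 1.8, A = 14.04 cm², x = 3.9 cm, Ī = 71.1828 cm⁴.
Centroid: x̄ = ΣA·x / ΣA = 8.4 cm.
Transfer each piece to the centroidal y-axis using Ī + A·d² with d = x − 8.4:
  web: d = 0 cm → contributes +3.024 cm⁴
  top flange (beyond web): d = 4.5 cm → contributes +355.4928 cm⁴
  bottom flange (beyond web): d = -4.5 cm → contributes +355.4928 cm⁴
Total I = 714.0096 cm⁴.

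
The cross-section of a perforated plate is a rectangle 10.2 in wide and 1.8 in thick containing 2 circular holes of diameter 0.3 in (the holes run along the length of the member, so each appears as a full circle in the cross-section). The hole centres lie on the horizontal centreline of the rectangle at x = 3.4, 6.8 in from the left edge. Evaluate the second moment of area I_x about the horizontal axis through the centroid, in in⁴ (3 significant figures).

I_x ≈ 4.96 in⁴

Decompose the section into non-overlapping parts with the origin at the bottom-left of its bounding rectangle.
Plate: 10.2 × 1.8, A = 18.36 in², y = 0.9 in, Ī = 4.9572 in⁴.
Hole 1 (subtracted): ⌀0.3, A = 0.070686 in², y = 0.9 in, Ī = 0.00039761 in⁴.
Hole 2 (subtracted): ⌀0.3, A = 0.070686 in², y = 0.9 in, Ī = 0.00039761 in⁴.
By symmetry the centroid is at mid-height, ȳ = 0.9 in.
All pieces are centred on the horizontal axis through the centroid, so I = ΣĪ (holes subtracted) = 4.9564 in⁴.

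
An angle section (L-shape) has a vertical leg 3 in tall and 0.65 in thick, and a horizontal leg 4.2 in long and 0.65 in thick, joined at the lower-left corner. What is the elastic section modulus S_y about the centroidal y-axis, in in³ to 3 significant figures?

S_y ≈ 2.61 in³

Split into non-overlapping primitives; take the origin at the lower-left of the bounding box.
Vertical leg: 0.65 × 3, A = 1.95 in², x = 0.325 in, Ī = 0.068656 in⁴.
Horizontal leg (remainder): 3.55 × 0.65, A = 2.3075 in², x = 2.425 in, Ī = 2.4234 in⁴.
Centroid: x̄ = ΣA·x / ΣA = 1.4632 in.
Transfer each piece to the centroidal y-axis using Ī + A·d² with d = x − 1.4632:
  vertical leg: d = -1.1382 in → contributes +2.5947 in⁴
  horizontal leg (remainder): d = 0.96183 in → contributes +4.5581 in⁴
Total I = 7.1528 in⁴.
Extreme fibre distance c = 2.7368 in; S = I/c = 2.6135 in³.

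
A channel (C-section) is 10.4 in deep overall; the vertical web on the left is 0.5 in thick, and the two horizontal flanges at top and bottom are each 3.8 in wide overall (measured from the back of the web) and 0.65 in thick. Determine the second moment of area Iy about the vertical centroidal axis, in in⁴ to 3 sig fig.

Iy ≈ 12.5 in⁴

Treat the section as a set of non-overlapping primitives; coordinates are from the bounding-box lower-left.
Web: 0.5 × 10.4, A = 5.2 in², x = 0.25 in, Ī = 0.10833 in⁴.
Top flange (beyond web): 3.3 × 0.65, A = 2.145 in², x = 2.15 in, Ī = 1.9466 in⁴.
Bottom flange (beyond web): 3.3 × 0.65, A = 2.145 in², x = 2.15 in, Ī = 1.9466 in⁴.
Centroid: x̄ = ΣA·x / ΣA = 1.1089 in.
Transfer each piece to the vertical centroidal axis using Ī + A·d² with d = x − 1.1089:
  web: d = -0.8589 in → contributes +3.9445 in⁴
  top flange (beyond web): d = 1.0411 in → contributes +4.2715 in⁴
  bottom flange (beyond web): d = 1.0411 in → contributes +4.2715 in⁴
Total I = 12.487 in⁴.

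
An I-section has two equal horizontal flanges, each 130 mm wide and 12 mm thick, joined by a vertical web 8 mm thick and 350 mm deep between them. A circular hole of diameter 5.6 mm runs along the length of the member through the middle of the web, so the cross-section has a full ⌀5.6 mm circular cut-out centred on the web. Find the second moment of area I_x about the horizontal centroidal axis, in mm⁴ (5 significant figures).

Decompose the section into non-overlapping parts with the origin at the bottom-left of its bounding rectangle.
Bottom flange: 130 × 12, A = 1 560 mm², y = 6 mm, Ī = 18 720 mm⁴.
Web: 8 × 350, A = 2 800 mm², y = 187 mm, Ī = 28 583 333 mm⁴.
Top flange: 130 × 12, A = 1 560 mm², y = 368 mm, Ī = 18 720 mm⁴.
Hole (subtracted): ⌀5.6, A = 24.63009 mm², y = 187 mm, Ī = 48.27497 mm⁴.
By symmetry the centroid is at mid-height, ȳ = 187 mm.
Transfer each piece to the horizontal centroidal axis using Ī + A·d² with d = y − 187:
  bottom flange: d = -181 mm → contributes +51 125 880 mm⁴
  web: d = 0 mm → contributes +28 583 333 mm⁴
  top flange: d = 181 mm → contributes +51 125 880 mm⁴
  hole: d = 0 mm → contributes −48.27497 mm⁴
Total I = 130 835 045 mm⁴.

I_x ≈ 1.3084 × 10⁸ mm⁴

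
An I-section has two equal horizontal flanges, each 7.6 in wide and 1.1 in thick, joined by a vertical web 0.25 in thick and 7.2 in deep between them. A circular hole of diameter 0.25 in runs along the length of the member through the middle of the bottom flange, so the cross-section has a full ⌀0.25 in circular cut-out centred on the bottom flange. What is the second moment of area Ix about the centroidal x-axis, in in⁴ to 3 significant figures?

Ix ≈ 297 in⁴

Split into non-overlapping primitives; take the origin at the lower-left of the bounding box.
Bottom flange: 7.6 × 1.1, A = 8.36 in², y = 0.55 in, Ī = 0.84297 in⁴.
Web: 0.25 × 7.2, A = 1.8 in², y = 4.7 in, Ī = 7.776 in⁴.
Top flange: 7.6 × 1.1, A = 8.36 in², y = 8.85 in, Ī = 0.84297 in⁴.
Hole (subtracted): ⌀0.25, A = 0.049087 in², y = 0.55 in, Ī = 0.00019175 in⁴.
Centroid: ȳ = ΣA·y / ΣA = 4.711 in.
Transfer each piece to the centroidal x-axis using Ī + A·d² with d = y − 4.711:
  bottom flange: d = -4.161 in → contributes +145.59 in⁴
  web: d = -0.011029 in → contributes +7.7762 in⁴
  top flange: d = 4.139 in → contributes +144.06 in⁴
  hole: d = -4.161 in → contributes −0.8501 in⁴
Total I = 296.57 in⁴.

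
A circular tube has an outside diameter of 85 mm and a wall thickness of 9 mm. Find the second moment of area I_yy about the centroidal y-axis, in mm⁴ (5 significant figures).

Break the section into simple shapes (no overlaps), measuring from the bottom-left corner of the bounding box.
Outer circle: ⌀85, A = 5674.502 mm², x = 42.5 mm, Ī = 2 562 392 mm⁴.
Bore (subtracted): ⌀67, A = 3525.652 mm², x = 42.5 mm, Ī = 989165.8 mm⁴.
By symmetry the centroid is at mid-width, x̄ = 42.5 mm.
All pieces are centred on the centroidal y-axis, so I = ΣĪ (holes subtracted) = 1 573 226 mm⁴.

I_yy ≈ 1.5732 × 10⁶ mm⁴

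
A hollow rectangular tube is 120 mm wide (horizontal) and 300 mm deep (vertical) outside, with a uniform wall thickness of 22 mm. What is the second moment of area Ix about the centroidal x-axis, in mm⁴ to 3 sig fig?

Decompose the section into non-overlapping parts with the origin at the bottom-left of its bounding rectangle.
Outer rectangle: 120 × 300, A = 36 000 mm², y = 150 mm, Ī = 270 000 000 mm⁴.
Inner void (subtracted): 76 × 256, A = 19 456 mm², y = 150 mm, Ī = 106 255 701 mm⁴.
By symmetry the centroid is at mid-height, ȳ = 150 mm.
All pieces are centred on the centroidal x-axis, so I = ΣĪ (holes subtracted) = 163 744 299 mm⁴.

Ix ≈ 1.64 × 10⁸ mm⁴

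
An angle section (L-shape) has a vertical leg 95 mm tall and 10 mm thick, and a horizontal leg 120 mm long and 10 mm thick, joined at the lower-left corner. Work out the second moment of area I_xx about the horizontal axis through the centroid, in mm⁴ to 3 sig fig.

Decompose the section into non-overlapping parts with the origin at the bottom-left of its bounding rectangle.
Vertical leg: 10 × 95, A = 950 mm², y = 47.5 mm, Ī = 714 479 mm⁴.
Horizontal leg (remainder): 110 × 10, A = 1 100 mm², y = 5 mm, Ī = 9166.7 mm⁴.
Centroid: ȳ = ΣA·y / ΣA = 24.695 mm.
Transfer each piece to the horizontal axis through the centroid using Ī + A·d² with d = y − 24.695:
  vertical leg: d = 22.805 mm → contributes +1 208 539 mm⁴
  horizontal leg (remainder): d = -19.695 mm → contributes +435 854 mm⁴
Total I = 1 644 393 mm⁴.

I_xx ≈ 1.64 × 10⁶ mm⁴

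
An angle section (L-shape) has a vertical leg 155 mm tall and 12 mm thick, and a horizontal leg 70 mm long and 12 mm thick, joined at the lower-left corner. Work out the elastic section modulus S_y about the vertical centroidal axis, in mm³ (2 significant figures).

Treat the section as a set of non-overlapping primitives; coordinates are from the bounding-box lower-left.
Vertical leg: 12 × 155, A = 1 860 mm², x = 6 mm, Ī = 22 320 mm⁴.
Horizontal leg (remainder): 58 × 12, A = 696 mm², x = 41 mm, Ī = 195 112 mm⁴.
Centroid: x̄ = ΣA·x / ΣA = 15.53 mm.
Transfer each piece to the vertical centroidal axis using Ī + A·d² with d = x − 15.53:
  vertical leg: d = -9.531 mm → contributes +191 265 mm⁴
  horizontal leg (remainder): d = 25.47 mm → contributes +646 603 mm⁴
Total I = 837 869 mm⁴.
Extreme fibre distance c = 54.47 mm; S = I/c = 15 382 mm³.

S_y ≈ 1.5 × 10⁴ mm³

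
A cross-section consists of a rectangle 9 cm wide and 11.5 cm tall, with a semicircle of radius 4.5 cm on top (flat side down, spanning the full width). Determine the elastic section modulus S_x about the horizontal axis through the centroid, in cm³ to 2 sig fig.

Decompose the section into non-overlapping parts with the origin at the bottom-left of its bounding rectangle.
Rectangular body: 9 × 11.5, A = 103.5 cm², y = 5.75 cm, Ī = 1 141 cm⁴.
Semicircular cap: semicircle r = 4.5, A = 31.81 cm², y = 13.41 cm, Ī = 45.01 cm⁴.
Centroid: ȳ = ΣA·y / ΣA = 7.551 cm.
Transfer each piece to the horizontal axis through the centroid using Ī + A·d² with d = y − 7.551:
  rectangular body: d = -1.801 cm → contributes +1 476 cm⁴
  semicircular cap: d = 5.859 cm → contributes +1 137 cm⁴
Total I = 2 613 cm⁴.
Extreme fibre distance c = 8.449 cm; S = I/c = 309.3 cm³.

S_x ≈ 310 cm³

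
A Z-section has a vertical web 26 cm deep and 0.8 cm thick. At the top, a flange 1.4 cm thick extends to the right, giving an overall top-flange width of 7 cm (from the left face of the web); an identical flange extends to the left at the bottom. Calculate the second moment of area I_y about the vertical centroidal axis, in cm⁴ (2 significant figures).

I_y ≈ 270 cm⁴

Treat the section as a set of non-overlapping primitives; coordinates are from the bounding-box lower-left.
Web: 0.8 × 26, A = 20.8 cm², x = 6.6 cm, Ī = 1.109 cm⁴.
Top flange (beyond web): 6.2 × 1.4, A = 8.68 cm², x = 10.1 cm, Ī = 27.8 cm⁴.
Bottom flange (beyond web): 6.2 × 1.4, A = 8.68 cm², x = 3.1 cm, Ī = 27.8 cm⁴.
Centroid: x̄ = ΣA·x / ΣA = 6.6 cm.
Transfer each piece to the vertical centroidal axis using Ī + A·d² with d = x − 6.6:
  web: d = 0 cm → contributes +1.109 cm⁴
  top flange (beyond web): d = 3.5 cm → contributes +134.1 cm⁴
  bottom flange (beyond web): d = -3.5 cm → contributes +134.1 cm⁴
Total I = 269.4 cm⁴.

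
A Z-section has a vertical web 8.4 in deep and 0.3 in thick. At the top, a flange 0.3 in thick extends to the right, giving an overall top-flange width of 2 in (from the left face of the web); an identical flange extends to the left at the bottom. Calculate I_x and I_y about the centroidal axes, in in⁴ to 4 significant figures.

Treat the section as a set of non-overlapping primitives; coordinates are from the bounding-box lower-left.
Web: 0.3 × 8.4, A = 2.52 in², y = 4.2 in, Ī = 14.8176 in⁴.
Top flange (beyond web): 1.7 × 0.3, A = 0.51 in², y = 8.25 in, Ī = 0.003825 in⁴.
Bottom flange (beyond web): 1.7 × 0.3, A = 0.51 in², y = 0.15 in, Ī = 0.003825 in⁴.
Centroid: ȳ = ΣA·y / ΣA = 4.2 in.
Transfer each piece to the centroidal x-axis using Ī + A·d² with d = y − 4.2:
  web: d = 0 in → contributes +14.8176 in⁴
  top flange (beyond web): d = 4.05 in → contributes +8.3691 in⁴
  bottom flange (beyond web): d = -4.05 in → contributes +8.3691 in⁴
Total I = 31.5558 in⁴.
For the y-axis: x̄ = 1.85 in.
Repeating about the centroidal y-axis gives I_y = 1.28455 in⁴.

I_x ≈ 31.56 in⁴, I_y ≈ 1.285 in⁴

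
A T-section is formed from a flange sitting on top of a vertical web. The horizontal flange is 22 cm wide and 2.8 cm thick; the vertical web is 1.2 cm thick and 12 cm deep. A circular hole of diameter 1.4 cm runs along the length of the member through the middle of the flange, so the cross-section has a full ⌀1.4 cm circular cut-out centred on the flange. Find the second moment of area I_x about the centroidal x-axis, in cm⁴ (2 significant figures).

Decompose the section into non-overlapping parts with the origin at the bottom-left of its bounding rectangle.
Flange: 22 × 2.8, A = 61.6 cm², y = 13.4 cm, Ī = 40.25 cm⁴.
Web: 1.2 × 12, A = 14.4 cm², y = 6 cm, Ī = 172.8 cm⁴.
Hole (subtracted): ⌀1.4, A = 1.539 cm², y = 13.4 cm, Ī = 0.1886 cm⁴.
Centroid: ȳ = ΣA·y / ΣA = 11.97 cm.
Transfer each piece to the centroidal x-axis using Ī + A·d² with d = y − 11.97:
  flange: d = 1.431 cm → contributes +166.4 cm⁴
  web: d = -5.969 cm → contributes +685.8 cm⁴
  hole: d = 1.431 cm → contributes −3.341 cm⁴
Total I = 848.9 cm⁴.

I_x ≈ 850 cm⁴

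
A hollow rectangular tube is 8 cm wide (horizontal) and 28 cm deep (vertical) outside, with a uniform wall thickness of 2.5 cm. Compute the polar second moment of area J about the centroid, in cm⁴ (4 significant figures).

J ≈ 1.274 × 10⁴ cm⁴

Treat the section as a set of non-overlapping primitives; coordinates are from the bounding-box lower-left.
Outer rectangle: 8 × 28, A = 224 cm², y = 14 cm, Ī = 14634.7 cm⁴.
Inner void (subtracted): 3 × 23, A = 69 cm², y = 14 cm, Ī = 3041.75 cm⁴.
By symmetry the centroid is at mid-height, ȳ = 14 cm.
All pieces are centred on the centroidal x-axis, so I = ΣĪ (holes subtracted) = 11592.9 cm⁴.
Repeating about the centroidal y-axis gives I_y = 1142.92 cm⁴.
Polar second moment: J = I_x + I_y = 12735.8 cm⁴.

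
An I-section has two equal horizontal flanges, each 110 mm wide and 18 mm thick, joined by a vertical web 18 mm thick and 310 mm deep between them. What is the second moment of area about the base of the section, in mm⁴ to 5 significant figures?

I_base ≈ 4.3682 × 10⁸ mm⁴

Treat the section as a set of non-overlapping primitives; coordinates are from the bounding-box lower-left.
Bottom flange: 110 × 18, A = 1 980 mm², y = 9 mm, Ī = 53 460 mm⁴.
Web: 18 × 310, A = 5 580 mm², y = 173 mm, Ī = 44 686 500 mm⁴.
Top flange: 110 × 18, A = 1 980 mm², y = 337 mm, Ī = 53 460 mm⁴.
Transfer each piece to the base of the section using Ī + A·d² with d = y − 0:
  bottom flange: d = 9 mm → contributes +213 840 mm⁴
  web: d = 173 mm → contributes +211 690 320 mm⁴
  top flange: d = 337 mm → contributes +224 920 080 mm⁴
Total I = 436 824 240 mm⁴.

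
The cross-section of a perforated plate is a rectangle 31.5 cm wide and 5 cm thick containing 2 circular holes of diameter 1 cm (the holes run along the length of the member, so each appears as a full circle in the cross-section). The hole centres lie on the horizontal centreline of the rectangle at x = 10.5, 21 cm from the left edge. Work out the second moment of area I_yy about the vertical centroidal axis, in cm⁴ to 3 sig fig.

Treat the section as a set of non-overlapping primitives; coordinates are from the bounding-box lower-left.
Plate: 31.5 × 5, A = 157.5 cm², x = 15.75 cm, Ī = 13 023 cm⁴.
Hole 1 (subtracted): ⌀1, A = 0.7854 cm², x = 10.5 cm, Ī = 0.049087 cm⁴.
Hole 2 (subtracted): ⌀1, A = 0.7854 cm², x = 21 cm, Ī = 0.049087 cm⁴.
By symmetry the centroid is at mid-width, x̄ = 15.75 cm.
Transfer each piece to the vertical centroidal axis using Ī + A·d² with d = x − 15.75:
  plate: d = 0 cm → contributes +13 023 cm⁴
  hole 1: d = -5.25 cm → contributes −21.697 cm⁴
  hole 2: d = 5.25 cm → contributes −21.697 cm⁴
Total I = 12 980 cm⁴.

I_yy ≈ 1.30 × 10⁴ cm⁴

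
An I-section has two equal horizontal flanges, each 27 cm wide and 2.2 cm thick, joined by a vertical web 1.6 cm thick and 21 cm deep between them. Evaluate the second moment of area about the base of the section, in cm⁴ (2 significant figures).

Split into non-overlapping primitives; take the origin at the lower-left of the bounding box.
Bottom flange: 27 × 2.2, A = 59.4 cm², y = 1.1 cm, Ī = 23.96 cm⁴.
Web: 1.6 × 21, A = 33.6 cm², y = 12.7 cm, Ī = 1 235 cm⁴.
Top flange: 27 × 2.2, A = 59.4 cm², y = 24.3 cm, Ī = 23.96 cm⁴.
Transfer each piece to the bottom edge using Ī + A·d² with d = y − 0:
  bottom flange: d = 1.1 cm → contributes +95.83 cm⁴
  web: d = 12.7 cm → contributes +6 654 cm⁴
  top flange: d = 24.3 cm → contributes +35 099 cm⁴
Total I = 41 849 cm⁴.

I_base ≈ 4.2 × 10⁴ cm⁴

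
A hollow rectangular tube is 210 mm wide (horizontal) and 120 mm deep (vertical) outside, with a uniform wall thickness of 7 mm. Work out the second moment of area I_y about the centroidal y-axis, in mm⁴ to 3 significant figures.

I_y ≈ 2.61 × 10⁷ mm⁴

Decompose the section into non-overlapping parts with the origin at the bottom-left of its bounding rectangle.
Outer rectangle: 210 × 120, A = 25 200 mm², x = 105 mm, Ī = 92 610 000 mm⁴.
Inner void (subtracted): 196 × 106, A = 20 776 mm², x = 105 mm, Ī = 66 510 901 mm⁴.
By symmetry the centroid is at mid-width, x̄ = 105 mm.
All pieces are centred on the centroidal y-axis, so I = ΣĪ (holes subtracted) = 26 099 099 mm⁴.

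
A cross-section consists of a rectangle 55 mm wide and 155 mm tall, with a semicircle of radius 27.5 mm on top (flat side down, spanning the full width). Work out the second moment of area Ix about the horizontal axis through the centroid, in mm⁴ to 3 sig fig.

Ix ≈ 2.54 × 10⁷ mm⁴

Decompose the section into non-overlapping parts with the origin at the bottom-left of its bounding rectangle.
Rectangular body: 55 × 155, A = 8 525 mm², y = 77.5 mm, Ī = 17 067 760 mm⁴.
Semicircular cap: semicircle r = 27.5, A = 1187.9 mm², y = 166.67 mm, Ī = 62 772 mm⁴.
Centroid: ȳ = ΣA·y / ΣA = 88.406 mm.
Transfer each piece to the horizontal axis through the centroid using Ī + A·d² with d = y − 88.406:
  rectangular body: d = -10.906 mm → contributes +18 081 710 mm⁴
  semicircular cap: d = 78.265 mm → contributes +7 339 324 mm⁴
Total I = 25 421 035 mm⁴.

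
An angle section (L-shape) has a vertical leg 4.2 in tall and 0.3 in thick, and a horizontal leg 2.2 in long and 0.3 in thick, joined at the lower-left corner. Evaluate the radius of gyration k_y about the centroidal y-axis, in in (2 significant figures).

Decompose the section into non-overlapping parts with the origin at the bottom-left of its bounding rectangle.
Vertical leg: 0.3 × 4.2, A = 1.26 in², x = 0.15 in, Ī = 0.00945 in⁴.
Horizontal leg (remainder): 1.9 × 0.3, A = 0.57 in², x = 1.25 in, Ī = 0.1715 in⁴.
Centroid: x̄ = ΣA·x / ΣA = 0.4926 in.
Transfer each piece to the centroidal y-axis using Ī + A·d² with d = x − 0.4926:
  vertical leg: d = -0.3426 in → contributes +0.1574 in⁴
  horizontal leg (remainder): d = 0.7574 in → contributes +0.4984 in⁴
Total I = 0.6558 in⁴.
Radius of gyration: k = √(I/A) = √(0.6558 / 1.83) = 0.5986 in.

k_y ≈ 0.60 in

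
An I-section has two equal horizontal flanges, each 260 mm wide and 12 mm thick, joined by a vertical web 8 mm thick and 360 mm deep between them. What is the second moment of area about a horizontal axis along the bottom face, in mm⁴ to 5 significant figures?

Treat the section as a set of non-overlapping primitives; coordinates are from the bounding-box lower-left.
Bottom flange: 260 × 12, A = 3 120 mm², y = 6 mm, Ī = 37 440 mm⁴.
Web: 8 × 360, A = 2 880 mm², y = 192 mm, Ī = 31 104 000 mm⁴.
Top flange: 260 × 12, A = 3 120 mm², y = 378 mm, Ī = 37 440 mm⁴.
Transfer each piece to the bottom edge using Ī + A·d² with d = y − 0:
  bottom flange: d = 6 mm → contributes +149 760 mm⁴
  web: d = 192 mm → contributes +137 272 320 mm⁴
  top flange: d = 378 mm → contributes +445 835 520 mm⁴
Total I = 583 257 600 mm⁴.

I_base ≈ 5.8326 × 10⁸ mm⁴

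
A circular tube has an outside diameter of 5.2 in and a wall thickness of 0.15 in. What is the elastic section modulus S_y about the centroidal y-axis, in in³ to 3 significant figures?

Break the section into simple shapes (no overlaps), measuring from the bottom-left corner of the bounding box.
Outer circle: ⌀5.2, A = 21.237 in², x = 2.6 in, Ī = 35.891 in⁴.
Bore (subtracted): ⌀4.9, A = 18.857 in², x = 2.6 in, Ī = 28.298 in⁴.
By symmetry the centroid is at mid-width, x̄ = 2.6 in.
All pieces are centred on the centroidal y-axis, so I = ΣĪ (holes subtracted) = 7.5929 in⁴.
Extreme fibre distance c = 2.6 in; S = I/c = 2.9204 in³.

S_y ≈ 2.92 in³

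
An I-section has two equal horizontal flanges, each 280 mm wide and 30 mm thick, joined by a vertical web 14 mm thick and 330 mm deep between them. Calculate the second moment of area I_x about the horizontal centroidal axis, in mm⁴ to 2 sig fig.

I_x ≈ 5.9 × 10⁸ mm⁴

Break the section into simple shapes (no overlaps), measuring from the bottom-left corner of the bounding box.
Bottom flange: 280 × 30, A = 8 400 mm², y = 15 mm, Ī = 630 000 mm⁴.
Web: 14 × 330, A = 4 620 mm², y = 195 mm, Ī = 41 926 500 mm⁴.
Top flange: 280 × 30, A = 8 400 mm², y = 375 mm, Ī = 630 000 mm⁴.
By symmetry the centroid is at mid-height, ȳ = 195 mm.
Transfer each piece to the horizontal centroidal axis using Ī + A·d² with d = y − 195:
  bottom flange: d = -180 mm → contributes +272 790 000 mm⁴
  web: d = 0 mm → contributes +41 926 500 mm⁴
  top flange: d = 180 mm → contributes +272 790 000 mm⁴
Total I = 587 506 500 mm⁴.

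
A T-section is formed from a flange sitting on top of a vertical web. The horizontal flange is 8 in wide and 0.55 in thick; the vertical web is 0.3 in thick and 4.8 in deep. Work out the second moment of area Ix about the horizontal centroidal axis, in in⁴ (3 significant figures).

Decompose the section into non-overlapping parts with the origin at the bottom-left of its bounding rectangle.
Flange: 8 × 0.55, A = 4.4 in², y = 5.075 in, Ī = 0.11092 in⁴.
Web: 0.3 × 4.8, A = 1.44 in², y = 2.4 in, Ī = 2.7648 in⁴.
Centroid: ȳ = ΣA·y / ΣA = 4.4154 in.
Transfer each piece to the horizontal centroidal axis using Ī + A·d² with d = y − 4.4154:
  flange: d = 0.65959 in → contributes +2.0252 in⁴
  web: d = -2.0154 in → contributes +8.6139 in⁴
Total I = 10.639 in⁴.

Ix ≈ 10.6 in⁴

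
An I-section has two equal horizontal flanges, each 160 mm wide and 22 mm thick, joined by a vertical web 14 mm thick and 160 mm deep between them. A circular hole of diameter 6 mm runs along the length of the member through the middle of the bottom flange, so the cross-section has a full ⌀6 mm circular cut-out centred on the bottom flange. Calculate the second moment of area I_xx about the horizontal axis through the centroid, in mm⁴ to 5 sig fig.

Treat the section as a set of non-overlapping primitives; coordinates are from the bounding-box lower-left.
Bottom flange: 160 × 22, A = 3 520 mm², y = 11 mm, Ī = 141973.3 mm⁴.
Web: 14 × 160, A = 2 240 mm², y = 102 mm, Ī = 4 778 667 mm⁴.
Top flange: 160 × 22, A = 3 520 mm², y = 193 mm, Ī = 141973.3 mm⁴.
Hole (subtracted): ⌀6, A = 28.27433 mm², y = 11 mm, Ī = 63.61725 mm⁴.
Centroid: ȳ = ΣA·y / ΣA = 102.2781 mm.
Transfer each piece to the horizontal axis through the centroid using Ī + A·d² with d = y − 102.2781:
  bottom flange: d = -91.27811 mm → contributes +29 469 532 mm⁴
  web: d = -0.2781064 mm → contributes +4 778 840 mm⁴
  top flange: d = 90.72189 mm → contributes +29 113 199 mm⁴
  hole: d = -91.27811 mm → contributes −235636.7 mm⁴
Total I = 63 125 934 mm⁴.

I_xx ≈ 6.3126 × 10⁷ mm⁴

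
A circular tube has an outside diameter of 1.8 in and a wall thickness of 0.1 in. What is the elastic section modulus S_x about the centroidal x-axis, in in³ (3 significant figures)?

Break the section into simple shapes (no overlaps), measuring from the bottom-left corner of the bounding box.
Outer circle: ⌀1.8, A = 2.5447 in², y = 0.9 in, Ī = 0.5153 in⁴.
Bore (subtracted): ⌀1.6, A = 2.0106 in², y = 0.9 in, Ī = 0.3217 in⁴.
By symmetry the centroid is at mid-height, ȳ = 0.9 in.
All pieces are centred on the centroidal x-axis, so I = ΣĪ (holes subtracted) = 0.1936 in⁴.
Extreme fibre distance c = 0.9 in; S = I/c = 0.21511 in³.

S_x ≈ 0.215 in³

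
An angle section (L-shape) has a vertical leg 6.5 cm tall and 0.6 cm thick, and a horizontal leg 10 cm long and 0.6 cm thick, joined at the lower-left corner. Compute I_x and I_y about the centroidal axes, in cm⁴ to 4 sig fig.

Break the section into simple shapes (no overlaps), measuring from the bottom-left corner of the bounding box.
Vertical leg: 0.6 × 6.5, A = 3.9 cm², y = 3.25 cm, Ī = 13.7313 cm⁴.
Horizontal leg (remainder): 9.4 × 0.6, A = 5.64 cm², y = 0.3 cm, Ī = 0.1692 cm⁴.
Centroid: ȳ = ΣA·y / ΣA = 1.50597 cm.
Transfer each piece to the centroidal x-axis using Ī + A·d² with d = y − 1.50597:
  vertical leg: d = 1.74403 cm → contributes +25.5936 cm⁴
  horizontal leg (remainder): d = -1.20597 cm → contributes +8.37188 cm⁴
Total I = 33.9655 cm⁴.
For the y-axis: x̄ = 3.25597 cm.
Repeating about the centroidal y-axis gives I_y = 99.2877 cm⁴.

I_x ≈ 33.97 cm⁴, I_y ≈ 99.29 cm⁴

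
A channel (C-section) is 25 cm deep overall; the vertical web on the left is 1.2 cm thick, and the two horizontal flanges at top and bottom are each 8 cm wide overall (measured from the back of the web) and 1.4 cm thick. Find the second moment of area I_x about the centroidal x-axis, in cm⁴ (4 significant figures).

Treat the section as a set of non-overlapping primitives; coordinates are from the bounding-box lower-left.
Web: 1.2 × 25, A = 30 cm², y = 12.5 cm, Ī = 1562.5 cm⁴.
Top flange (beyond web): 6.8 × 1.4, A = 9.52 cm², y = 24.3 cm, Ī = 1.55493 cm⁴.
Bottom flange (beyond web): 6.8 × 1.4, A = 9.52 cm², y = 0.7 cm, Ī = 1.55493 cm⁴.
By symmetry the centroid is at mid-height, ȳ = 12.5 cm.
Transfer each piece to the centroidal x-axis using Ī + A·d² with d = y − 12.5:
  web: d = 0 cm → contributes +1562.5 cm⁴
  top flange (beyond web): d = 11.8 cm → contributes +1327.12 cm⁴
  bottom flange (beyond web): d = -11.8 cm → contributes +1327.12 cm⁴
Total I = 4216.74 cm⁴.

I_x ≈ 4217 cm⁴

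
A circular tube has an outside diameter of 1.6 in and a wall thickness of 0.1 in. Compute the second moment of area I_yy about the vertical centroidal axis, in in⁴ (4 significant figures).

Break the section into simple shapes (no overlaps), measuring from the bottom-left corner of the bounding box.
Outer circle: ⌀1.6, A = 2.01062 in², x = 0.8 in, Ī = 0.321699 in⁴.
Bore (subtracted): ⌀1.4, A = 1.53938 in², x = 0.8 in, Ī = 0.188574 in⁴.
By symmetry the centroid is at mid-width, x̄ = 0.8 in.
All pieces are centred on the vertical centroidal axis, so I = ΣĪ (holes subtracted) = 0.133125 in⁴.

I_yy ≈ 0.1331 in⁴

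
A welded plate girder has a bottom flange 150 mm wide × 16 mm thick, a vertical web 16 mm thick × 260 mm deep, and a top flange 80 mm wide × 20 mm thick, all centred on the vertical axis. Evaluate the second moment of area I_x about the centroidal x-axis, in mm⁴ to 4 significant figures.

I_x ≈ 9.920 × 10⁷ mm⁴

Decompose the section into non-overlapping parts with the origin at the bottom-left of its bounding rectangle.
Bottom plate: 150 × 16, A = 2 400 mm², y = 8 mm, Ī = 51 200 mm⁴.
Web plate: 16 × 260, A = 4 160 mm², y = 146 mm, Ī = 23 434 667 mm⁴.
Top plate: 80 × 20, A = 1 600 mm², y = 286 mm, Ī = 53333.3 mm⁴.
Centroid: ȳ = ΣA·y / ΣA = 132.863 mm.
Transfer each piece to the centroidal x-axis using Ī + A·d² with d = y − 132.863:
  bottom plate: d = -124.863 mm → contributes +37 468 892 mm⁴
  web plate: d = 13.1373 mm → contributes +24 152 631 mm⁴
  top plate: d = 153.137 mm → contributes +37 574 963 mm⁴
Total I = 99 196 486 mm⁴.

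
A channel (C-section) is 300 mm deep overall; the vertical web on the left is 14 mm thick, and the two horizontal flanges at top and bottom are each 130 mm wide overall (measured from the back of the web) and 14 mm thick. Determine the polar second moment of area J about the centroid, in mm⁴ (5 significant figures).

J ≈ 1.0942 × 10⁸ mm⁴

Break the section into simple shapes (no overlaps), measuring from the bottom-left corner of the bounding box.
Web: 14 × 300, A = 4 200 mm², y = 150 mm, Ī = 31 500 000 mm⁴.
Top flange (beyond web): 116 × 14, A = 1 624 mm², y = 293 mm, Ī = 26525.33 mm⁴.
Bottom flange (beyond web): 116 × 14, A = 1 624 mm², y = 7 mm, Ī = 26525.33 mm⁴.
By symmetry the centroid is at mid-height, ȳ = 150 mm.
Transfer each piece to the centroidal x-axis using Ī + A·d² with d = y − 150:
  web: d = 0 mm → contributes +31 500 000 mm⁴
  top flange (beyond web): d = 143 mm → contributes +33 235 701 mm⁴
  bottom flange (beyond web): d = -143 mm → contributes +33 235 701 mm⁴
Total I = 97 971 403 mm⁴.
For the y-axis: x̄ = 35.34586 mm.
Repeating about the centroidal y-axis gives I_y = 11 449 112 mm⁴.
Polar second moment: J = I_x + I_y = 109 420 514 mm⁴.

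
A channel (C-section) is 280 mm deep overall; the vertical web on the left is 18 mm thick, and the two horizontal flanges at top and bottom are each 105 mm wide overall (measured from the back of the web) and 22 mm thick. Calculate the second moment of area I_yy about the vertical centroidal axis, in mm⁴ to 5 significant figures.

I_yy ≈ 8.5471 × 10⁶ mm⁴

Treat the section as a set of non-overlapping primitives; coordinates are from the bounding-box lower-left.
Web: 18 × 280, A = 5 040 mm², x = 9 mm, Ī = 136 080 mm⁴.
Top flange (beyond web): 87 × 22, A = 1 914 mm², x = 61.5 mm, Ī = 1 207 256 mm⁴.
Bottom flange (beyond web): 87 × 22, A = 1 914 mm², x = 61.5 mm, Ī = 1 207 256 mm⁴.
Centroid: x̄ = ΣA·x / ΣA = 31.66238 mm.
Transfer each piece to the vertical centroidal axis using Ī + A·d² with d = x − 31.66238:
  web: d = -22.66238 mm → contributes +2 724 541 mm⁴
  top flange (beyond web): d = 29.83762 mm → contributes +2 911 258 mm⁴
  bottom flange (beyond web): d = 29.83762 mm → contributes +2 911 258 mm⁴
Total I = 8 547 057 mm⁴.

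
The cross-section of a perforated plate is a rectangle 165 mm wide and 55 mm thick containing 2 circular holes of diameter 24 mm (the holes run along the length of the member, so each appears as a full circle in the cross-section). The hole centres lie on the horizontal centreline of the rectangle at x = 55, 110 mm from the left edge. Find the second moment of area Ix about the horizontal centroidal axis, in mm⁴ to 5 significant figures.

Treat the section as a set of non-overlapping primitives; coordinates are from the bounding-box lower-left.
Plate: 165 × 55, A = 9 075 mm², y = 27.5 mm, Ī = 2 287 656 mm⁴.
Hole 1 (subtracted): ⌀24, A = 452.3893 mm², y = 27.5 mm, Ī = 16286.02 mm⁴.
Hole 2 (subtracted): ⌀24, A = 452.3893 mm², y = 27.5 mm, Ī = 16286.02 mm⁴.
By symmetry the centroid is at mid-height, ȳ = 27.5 mm.
All pieces are centred on the horizontal centroidal axis, so I = ΣĪ (holes subtracted) = 2 255 084 mm⁴.

Ix ≈ 2.2551 × 10⁶ mm⁴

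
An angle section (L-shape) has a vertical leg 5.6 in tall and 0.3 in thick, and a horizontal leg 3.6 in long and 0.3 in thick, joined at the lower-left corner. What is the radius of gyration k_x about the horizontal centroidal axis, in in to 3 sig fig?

Decompose the section into non-overlapping parts with the origin at the bottom-left of its bounding rectangle.
Vertical leg: 0.3 × 5.6, A = 1.68 in², y = 2.8 in, Ī = 4.3904 in⁴.
Horizontal leg (remainder): 3.3 × 0.3, A = 0.99 in², y = 0.15 in, Ī = 0.007425 in⁴.
Centroid: ȳ = ΣA·y / ΣA = 1.8174 in.
Transfer each piece to the horizontal centroidal axis using Ī + A·d² with d = y − 1.8174:
  vertical leg: d = 0.98258 in → contributes +6.0124 in⁴
  horizontal leg (remainder): d = -1.6674 in → contributes +2.7599 in⁴
Total I = 8.7723 in⁴.
Radius of gyration: k = √(I/A) = √(8.7723 / 2.67) = 1.8126 in.

k_x ≈ 1.81 in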